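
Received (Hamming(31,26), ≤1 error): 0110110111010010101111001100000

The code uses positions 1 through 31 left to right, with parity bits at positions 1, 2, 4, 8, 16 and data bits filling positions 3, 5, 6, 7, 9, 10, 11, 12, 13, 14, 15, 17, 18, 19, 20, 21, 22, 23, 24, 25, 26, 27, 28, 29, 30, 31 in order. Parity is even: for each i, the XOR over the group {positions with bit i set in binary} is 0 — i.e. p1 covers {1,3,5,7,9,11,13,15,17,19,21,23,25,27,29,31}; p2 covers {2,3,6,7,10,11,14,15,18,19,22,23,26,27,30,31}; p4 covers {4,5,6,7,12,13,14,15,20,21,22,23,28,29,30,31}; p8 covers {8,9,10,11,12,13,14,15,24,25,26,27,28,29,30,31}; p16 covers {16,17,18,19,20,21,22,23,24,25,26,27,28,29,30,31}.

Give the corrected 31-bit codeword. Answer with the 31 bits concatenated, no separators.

0110110111010010101111001101000

s1 (pos 1,3,5,7,9,11,13,15,17,19,21,23,25,27,29,31): 0⊕1⊕1⊕0⊕1⊕0⊕0⊕1⊕1⊕1⊕1⊕0⊕1⊕0⊕0⊕0 = 0
s2 (pos 2,3,6,7,10,11,14,15,18,19,22,23,26,27,30,31): 1⊕1⊕1⊕0⊕1⊕0⊕0⊕1⊕0⊕1⊕1⊕0⊕1⊕0⊕0⊕0 = 0
s4 (pos 4,5,6,7,12,13,14,15,20,21,22,23,28,29,30,31): 0⊕1⊕1⊕0⊕1⊕0⊕0⊕1⊕1⊕1⊕1⊕0⊕0⊕0⊕0⊕0 = 1
s8 (pos 8,9,10,11,12,13,14,15,24,25,26,27,28,29,30,31): 1⊕1⊕1⊕0⊕1⊕0⊕0⊕1⊕0⊕1⊕1⊕0⊕0⊕0⊕0⊕0 = 1
s16 (pos 16,17,18,19,20,21,22,23,24,25,26,27,28,29,30,31): 0⊕1⊕0⊕1⊕1⊕1⊕1⊕0⊕0⊕1⊕1⊕0⊕0⊕0⊕0⊕0 = 1
Syndrome s16…s1 = 11100 → error at position 28.
Flip position 28: 0110110111010010101111001100000 → 0110110111010010101111001101000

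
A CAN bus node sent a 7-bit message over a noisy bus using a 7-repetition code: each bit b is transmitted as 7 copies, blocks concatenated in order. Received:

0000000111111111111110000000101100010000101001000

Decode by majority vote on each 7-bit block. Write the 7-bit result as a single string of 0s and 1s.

Block 1 (0000000): 0 ones → 0
Block 2 (1111111): 7 ones → 1
Block 3 (1111111): 7 ones → 1
Block 4 (0000000): 0 ones → 0
Block 5 (1011000): 3 ones → 0
Block 6 (1000010): 2 ones → 0
Block 7 (1001000): 2 ones → 0

0110000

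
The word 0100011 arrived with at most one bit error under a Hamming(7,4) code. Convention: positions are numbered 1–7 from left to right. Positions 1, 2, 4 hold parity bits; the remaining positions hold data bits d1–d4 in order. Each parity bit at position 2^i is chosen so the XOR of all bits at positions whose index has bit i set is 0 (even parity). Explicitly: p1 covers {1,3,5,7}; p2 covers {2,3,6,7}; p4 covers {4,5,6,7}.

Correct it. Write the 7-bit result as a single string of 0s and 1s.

s1 (pos 1,3,5,7): 0⊕0⊕0⊕1 = 1
s2 (pos 2,3,6,7): 1⊕0⊕1⊕1 = 1
s4 (pos 4,5,6,7): 0⊕0⊕1⊕1 = 0
Syndrome s4…s1 = 011 → error at position 3.
Flip position 3: 0100011 → 0110011

0110011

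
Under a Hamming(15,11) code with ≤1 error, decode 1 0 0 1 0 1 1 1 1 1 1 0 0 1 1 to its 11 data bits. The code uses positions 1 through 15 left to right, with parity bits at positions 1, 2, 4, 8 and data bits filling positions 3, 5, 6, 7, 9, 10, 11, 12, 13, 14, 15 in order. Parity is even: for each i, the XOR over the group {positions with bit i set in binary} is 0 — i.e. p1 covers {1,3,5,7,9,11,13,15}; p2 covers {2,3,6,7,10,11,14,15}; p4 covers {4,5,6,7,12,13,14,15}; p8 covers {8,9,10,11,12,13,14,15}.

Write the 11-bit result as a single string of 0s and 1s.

s1 (pos 1,3,5,7,9,11,13,15): 1⊕0⊕0⊕1⊕1⊕1⊕0⊕1 = 1
s2 (pos 2,3,6,7,10,11,14,15): 0⊕0⊕1⊕1⊕1⊕1⊕1⊕1 = 0
s4 (pos 4,5,6,7,12,13,14,15): 1⊕0⊕1⊕1⊕0⊕0⊕1⊕1 = 1
s8 (pos 8,9,10,11,12,13,14,15): 1⊕1⊕1⊕1⊕0⊕0⊕1⊕1 = 0
Syndrome s8…s1 = 0101 → error at position 5.
Flip position 5: 100101111110011 → 100111111110011
Read data bits from positions 3,5,6,7,9,10,11,12,13,14,15: 01111110011

01111110011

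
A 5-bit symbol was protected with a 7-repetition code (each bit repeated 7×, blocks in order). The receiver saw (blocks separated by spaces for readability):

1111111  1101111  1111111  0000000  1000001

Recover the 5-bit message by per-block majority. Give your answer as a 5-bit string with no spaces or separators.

11100

Block 1 (1111111): 7 ones → 1
Block 2 (1101111): 6 ones → 1
Block 3 (1111111): 7 ones → 1
Block 4 (0000000): 0 ones → 0
Block 5 (1000001): 2 ones → 0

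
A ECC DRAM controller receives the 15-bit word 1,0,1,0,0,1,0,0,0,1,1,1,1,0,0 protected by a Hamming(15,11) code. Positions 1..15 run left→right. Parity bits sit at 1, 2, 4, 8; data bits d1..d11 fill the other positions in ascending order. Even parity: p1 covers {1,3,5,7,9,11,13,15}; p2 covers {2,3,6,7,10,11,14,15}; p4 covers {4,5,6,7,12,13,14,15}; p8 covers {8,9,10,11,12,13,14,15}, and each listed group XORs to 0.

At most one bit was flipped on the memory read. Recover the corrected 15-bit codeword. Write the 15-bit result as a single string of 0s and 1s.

s1 (pos 1,3,5,7,9,11,13,15): 1⊕1⊕0⊕0⊕0⊕1⊕1⊕0 = 0
s2 (pos 2,3,6,7,10,11,14,15): 0⊕1⊕1⊕0⊕1⊕1⊕0⊕0 = 0
s4 (pos 4,5,6,7,12,13,14,15): 0⊕0⊕1⊕0⊕1⊕1⊕0⊕0 = 1
s8 (pos 8,9,10,11,12,13,14,15): 0⊕0⊕1⊕1⊕1⊕1⊕0⊕0 = 0
Syndrome s8…s1 = 0100 → error at position 4.
Flip position 4: 101001000111100 → 101101000111100

101101000111100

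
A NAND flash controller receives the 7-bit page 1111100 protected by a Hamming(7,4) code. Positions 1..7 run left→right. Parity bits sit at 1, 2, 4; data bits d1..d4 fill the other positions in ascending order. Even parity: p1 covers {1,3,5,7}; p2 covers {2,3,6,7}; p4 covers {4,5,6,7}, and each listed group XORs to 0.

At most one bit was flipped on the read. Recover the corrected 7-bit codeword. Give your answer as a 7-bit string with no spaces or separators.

0111100

s1 (pos 1,3,5,7): 1⊕1⊕1⊕0 = 1
s2 (pos 2,3,6,7): 1⊕1⊕0⊕0 = 0
s4 (pos 4,5,6,7): 1⊕1⊕0⊕0 = 0
Syndrome s4…s1 = 001 → error at position 1.
Flip position 1: 1111100 → 0111100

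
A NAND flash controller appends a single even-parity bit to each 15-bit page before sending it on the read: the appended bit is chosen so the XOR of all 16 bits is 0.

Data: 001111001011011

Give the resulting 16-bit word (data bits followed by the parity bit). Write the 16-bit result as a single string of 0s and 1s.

0011110010110111

XOR of the 15 data bits: 0⊕0⊕1⊕1⊕1⊕1⊕0⊕0⊕1⊕0⊕1⊕1⊕0⊕1⊕1 = 1
Parity bit = 1 (so all 16 bits XOR to 0).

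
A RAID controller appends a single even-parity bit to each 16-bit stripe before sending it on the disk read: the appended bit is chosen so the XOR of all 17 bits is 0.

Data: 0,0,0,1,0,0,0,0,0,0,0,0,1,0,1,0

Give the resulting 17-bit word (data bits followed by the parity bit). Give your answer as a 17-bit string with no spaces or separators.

00010000000010101

XOR of the 16 data bits: 0⊕0⊕0⊕1⊕0⊕0⊕0⊕0⊕0⊕0⊕0⊕0⊕1⊕0⊕1⊕0 = 1
Parity bit = 1 (so all 17 bits XOR to 0).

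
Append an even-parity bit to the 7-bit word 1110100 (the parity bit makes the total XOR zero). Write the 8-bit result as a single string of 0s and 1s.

XOR of the 7 data bits: 1⊕1⊕1⊕0⊕1⊕0⊕0 = 0
Parity bit = 0 (so all 8 bits XOR to 0).

11101000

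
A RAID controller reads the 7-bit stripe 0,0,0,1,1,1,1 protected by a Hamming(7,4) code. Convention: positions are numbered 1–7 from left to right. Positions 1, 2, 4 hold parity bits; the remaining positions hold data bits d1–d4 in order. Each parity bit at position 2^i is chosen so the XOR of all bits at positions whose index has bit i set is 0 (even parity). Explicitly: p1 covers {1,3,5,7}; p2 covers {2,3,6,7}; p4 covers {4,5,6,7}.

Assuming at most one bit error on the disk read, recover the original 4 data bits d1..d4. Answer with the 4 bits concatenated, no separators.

s1 (pos 1,3,5,7): 0⊕0⊕1⊕1 = 0
s2 (pos 2,3,6,7): 0⊕0⊕1⊕1 = 0
s4 (pos 4,5,6,7): 1⊕1⊕1⊕1 = 0
Syndrome s4…s1 = 000 → no error.
Read data bits from positions 3,5,6,7: 0111

0111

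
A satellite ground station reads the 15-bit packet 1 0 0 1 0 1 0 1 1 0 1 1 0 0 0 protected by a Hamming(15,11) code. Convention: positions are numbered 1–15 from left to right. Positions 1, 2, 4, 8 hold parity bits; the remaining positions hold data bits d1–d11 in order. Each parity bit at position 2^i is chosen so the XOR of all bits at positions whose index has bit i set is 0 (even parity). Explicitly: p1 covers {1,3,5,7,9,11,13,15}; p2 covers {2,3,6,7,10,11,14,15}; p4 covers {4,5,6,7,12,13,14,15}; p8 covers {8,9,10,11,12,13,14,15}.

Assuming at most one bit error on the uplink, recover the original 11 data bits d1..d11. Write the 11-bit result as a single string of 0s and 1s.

01101011000

s1 (pos 1,3,5,7,9,11,13,15): 1⊕0⊕0⊕0⊕1⊕1⊕0⊕0 = 1
s2 (pos 2,3,6,7,10,11,14,15): 0⊕0⊕1⊕0⊕0⊕1⊕0⊕0 = 0
s4 (pos 4,5,6,7,12,13,14,15): 1⊕0⊕1⊕0⊕1⊕0⊕0⊕0 = 1
s8 (pos 8,9,10,11,12,13,14,15): 1⊕1⊕0⊕1⊕1⊕0⊕0⊕0 = 0
Syndrome s8…s1 = 0101 → error at position 5.
Flip position 5: 100101011011000 → 100111011011000
Read data bits from positions 3,5,6,7,9,10,11,12,13,14,15: 01101011000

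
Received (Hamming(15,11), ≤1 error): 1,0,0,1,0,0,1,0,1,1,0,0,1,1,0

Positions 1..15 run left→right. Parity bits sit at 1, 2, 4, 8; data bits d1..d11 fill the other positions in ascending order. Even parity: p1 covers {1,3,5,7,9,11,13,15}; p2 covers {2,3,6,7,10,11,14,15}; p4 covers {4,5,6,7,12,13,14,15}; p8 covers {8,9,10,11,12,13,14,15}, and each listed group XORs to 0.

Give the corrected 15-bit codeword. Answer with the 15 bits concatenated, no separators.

110100101100110

s1 (pos 1,3,5,7,9,11,13,15): 1⊕0⊕0⊕1⊕1⊕0⊕1⊕0 = 0
s2 (pos 2,3,6,7,10,11,14,15): 0⊕0⊕0⊕1⊕1⊕0⊕1⊕0 = 1
s4 (pos 4,5,6,7,12,13,14,15): 1⊕0⊕0⊕1⊕0⊕1⊕1⊕0 = 0
s8 (pos 8,9,10,11,12,13,14,15): 0⊕1⊕1⊕0⊕0⊕1⊕1⊕0 = 0
Syndrome s8…s1 = 0010 → error at position 2.
Flip position 2: 100100101100110 → 110100101100110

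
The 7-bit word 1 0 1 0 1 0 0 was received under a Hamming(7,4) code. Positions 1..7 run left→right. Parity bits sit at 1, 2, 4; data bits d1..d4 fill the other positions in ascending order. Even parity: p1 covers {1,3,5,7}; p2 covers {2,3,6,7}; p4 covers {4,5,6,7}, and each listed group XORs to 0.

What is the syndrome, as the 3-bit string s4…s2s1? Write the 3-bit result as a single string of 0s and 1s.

s1 (pos 1,3,5,7): 1⊕1⊕1⊕0 = 1
s2 (pos 2,3,6,7): 0⊕1⊕0⊕0 = 1
s4 (pos 4,5,6,7): 0⊕1⊕0⊕0 = 1
Syndrome s4…s1 = 111 → error at position 7.

111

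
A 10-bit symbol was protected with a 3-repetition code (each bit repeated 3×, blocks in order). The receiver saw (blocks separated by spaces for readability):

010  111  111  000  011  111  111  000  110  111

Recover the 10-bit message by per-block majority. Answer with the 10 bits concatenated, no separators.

Block 1 (010): 1 one → 0
Block 2 (111): 3 ones → 1
Block 3 (111): 3 ones → 1
Block 4 (000): 0 ones → 0
Block 5 (011): 2 ones → 1
Block 6 (111): 3 ones → 1
Block 7 (111): 3 ones → 1
Block 8 (000): 0 ones → 0
Block 9 (110): 2 ones → 1
Block 10 (111): 3 ones → 1

0110111011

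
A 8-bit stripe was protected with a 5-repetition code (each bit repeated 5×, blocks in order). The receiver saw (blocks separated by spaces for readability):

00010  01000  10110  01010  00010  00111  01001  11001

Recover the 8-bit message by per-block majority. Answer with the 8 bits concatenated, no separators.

Block 1 (00010): 1 one → 0
Block 2 (01000): 1 one → 0
Block 3 (10110): 3 ones → 1
Block 4 (01010): 2 ones → 0
Block 5 (00010): 1 one → 0
Block 6 (00111): 3 ones → 1
Block 7 (01001): 2 ones → 0
Block 8 (11001): 3 ones → 1

00100101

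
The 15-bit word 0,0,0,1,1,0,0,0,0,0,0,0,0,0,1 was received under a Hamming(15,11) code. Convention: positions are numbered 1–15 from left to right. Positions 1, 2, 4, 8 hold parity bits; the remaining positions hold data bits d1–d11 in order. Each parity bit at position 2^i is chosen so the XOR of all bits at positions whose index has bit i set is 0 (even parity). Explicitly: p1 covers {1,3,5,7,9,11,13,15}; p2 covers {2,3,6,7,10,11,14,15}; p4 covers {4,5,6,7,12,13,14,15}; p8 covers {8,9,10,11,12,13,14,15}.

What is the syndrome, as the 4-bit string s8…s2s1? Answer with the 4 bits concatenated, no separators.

s1 (pos 1,3,5,7,9,11,13,15): 0⊕0⊕1⊕0⊕0⊕0⊕0⊕1 = 0
s2 (pos 2,3,6,7,10,11,14,15): 0⊕0⊕0⊕0⊕0⊕0⊕0⊕1 = 1
s4 (pos 4,5,6,7,12,13,14,15): 1⊕1⊕0⊕0⊕0⊕0⊕0⊕1 = 1
s8 (pos 8,9,10,11,12,13,14,15): 0⊕0⊕0⊕0⊕0⊕0⊕0⊕1 = 1
Syndrome s8…s1 = 1110 → error at position 14.

1110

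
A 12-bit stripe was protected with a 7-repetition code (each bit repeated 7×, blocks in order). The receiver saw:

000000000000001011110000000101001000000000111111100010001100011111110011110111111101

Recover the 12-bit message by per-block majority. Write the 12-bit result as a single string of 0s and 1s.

Block 1 (0000000): 0 ones → 0
Block 2 (0000000): 0 ones → 0
Block 3 (1011110): 5 ones → 1
Block 4 (0000001): 1 one → 0
Block 5 (0100100): 2 ones → 0
Block 6 (0000000): 0 ones → 0
Block 7 (1111111): 7 ones → 1
Block 8 (0001000): 1 one → 0
Block 9 (1100011): 4 ones → 1
Block 10 (1111100): 5 ones → 1
Block 11 (1111011): 6 ones → 1
Block 12 (1111101): 6 ones → 1

001000101111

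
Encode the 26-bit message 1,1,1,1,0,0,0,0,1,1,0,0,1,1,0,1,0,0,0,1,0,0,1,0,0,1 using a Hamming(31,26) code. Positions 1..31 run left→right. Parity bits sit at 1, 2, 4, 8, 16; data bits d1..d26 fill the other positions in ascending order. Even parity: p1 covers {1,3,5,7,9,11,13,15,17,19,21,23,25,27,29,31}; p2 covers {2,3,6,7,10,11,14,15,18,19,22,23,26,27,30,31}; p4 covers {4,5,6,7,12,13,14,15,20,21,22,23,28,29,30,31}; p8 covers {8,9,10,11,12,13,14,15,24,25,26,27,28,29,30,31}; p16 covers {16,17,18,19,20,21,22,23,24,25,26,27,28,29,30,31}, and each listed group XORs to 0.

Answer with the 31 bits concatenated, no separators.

Place data at non-parity positions: p1 p2 1 p4 1 1 1 p8 0 0 0 0 1 1 0 p16 0 1 1 0 1 0 0 0 1 0 0 1 0 0 1
p1 (pos 1,3,5,7,9,11,13,15,17,19,21,23,25,27,29,31): XOR of data positions = 1⊕1⊕1⊕0⊕0⊕1⊕0⊕0⊕1⊕1⊕0⊕1⊕0⊕0⊕1 = 0
p2 (pos 2,3,6,7,10,11,14,15,18,19,22,23,26,27,30,31): XOR of data positions = 1⊕1⊕1⊕0⊕0⊕1⊕0⊕1⊕1⊕0⊕0⊕0⊕0⊕0⊕1 = 1
p4 (pos 4,5,6,7,12,13,14,15,20,21,22,23,28,29,30,31): XOR of data positions = 1⊕1⊕1⊕0⊕1⊕1⊕0⊕0⊕1⊕0⊕0⊕1⊕0⊕0⊕1 = 0
p8 (pos 8,9,10,11,12,13,14,15,24,25,26,27,28,29,30,31): XOR of data positions = 0⊕0⊕0⊕0⊕1⊕1⊕0⊕0⊕1⊕0⊕0⊕1⊕0⊕0⊕1 = 1
p16 (pos 16,17,18,19,20,21,22,23,24,25,26,27,28,29,30,31): XOR of data positions = 0⊕1⊕1⊕0⊕1⊕0⊕0⊕0⊕1⊕0⊕0⊕1⊕0⊕0⊕1 = 0
Codeword: 0110111100001100011010001001001

0110111100001100011010001001001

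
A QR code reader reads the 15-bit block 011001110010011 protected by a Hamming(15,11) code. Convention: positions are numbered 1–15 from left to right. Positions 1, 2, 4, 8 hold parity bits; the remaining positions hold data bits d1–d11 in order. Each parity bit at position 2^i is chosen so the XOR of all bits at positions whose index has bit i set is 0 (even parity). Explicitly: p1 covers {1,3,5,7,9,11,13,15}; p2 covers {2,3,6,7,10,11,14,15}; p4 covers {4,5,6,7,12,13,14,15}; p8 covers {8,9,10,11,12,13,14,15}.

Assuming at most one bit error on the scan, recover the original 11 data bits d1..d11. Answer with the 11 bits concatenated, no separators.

s1 (pos 1,3,5,7,9,11,13,15): 0⊕1⊕0⊕1⊕0⊕1⊕0⊕1 = 0
s2 (pos 2,3,6,7,10,11,14,15): 1⊕1⊕1⊕1⊕0⊕1⊕1⊕1 = 1
s4 (pos 4,5,6,7,12,13,14,15): 0⊕0⊕1⊕1⊕0⊕0⊕1⊕1 = 0
s8 (pos 8,9,10,11,12,13,14,15): 1⊕0⊕0⊕1⊕0⊕0⊕1⊕1 = 0
Syndrome s8…s1 = 0010 → error at position 2.
Flip position 2: 011001110010011 → 001001110010011
Read data bits from positions 3,5,6,7,9,10,11,12,13,14,15: 10110010011

10110010011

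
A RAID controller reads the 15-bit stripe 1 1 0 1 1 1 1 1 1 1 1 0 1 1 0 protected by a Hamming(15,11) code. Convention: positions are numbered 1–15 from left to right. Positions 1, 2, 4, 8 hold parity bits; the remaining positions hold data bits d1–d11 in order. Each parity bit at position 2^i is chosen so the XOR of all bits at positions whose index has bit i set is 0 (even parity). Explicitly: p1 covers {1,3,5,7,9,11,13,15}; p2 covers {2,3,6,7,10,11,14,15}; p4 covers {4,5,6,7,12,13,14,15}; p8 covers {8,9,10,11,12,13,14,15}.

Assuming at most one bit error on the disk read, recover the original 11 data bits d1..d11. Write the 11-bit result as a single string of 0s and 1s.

01111110110

s1 (pos 1,3,5,7,9,11,13,15): 1⊕0⊕1⊕1⊕1⊕1⊕1⊕0 = 0
s2 (pos 2,3,6,7,10,11,14,15): 1⊕0⊕1⊕1⊕1⊕1⊕1⊕0 = 0
s4 (pos 4,5,6,7,12,13,14,15): 1⊕1⊕1⊕1⊕0⊕1⊕1⊕0 = 0
s8 (pos 8,9,10,11,12,13,14,15): 1⊕1⊕1⊕1⊕0⊕1⊕1⊕0 = 0
Syndrome s8…s1 = 0000 → no error.
Read data bits from positions 3,5,6,7,9,10,11,12,13,14,15: 01111110110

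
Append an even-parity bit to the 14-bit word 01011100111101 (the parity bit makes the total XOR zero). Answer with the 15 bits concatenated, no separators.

XOR of the 14 data bits: 0⊕1⊕0⊕1⊕1⊕1⊕0⊕0⊕1⊕1⊕1⊕1⊕0⊕1 = 1
Parity bit = 1 (so all 15 bits XOR to 0).

010111001111011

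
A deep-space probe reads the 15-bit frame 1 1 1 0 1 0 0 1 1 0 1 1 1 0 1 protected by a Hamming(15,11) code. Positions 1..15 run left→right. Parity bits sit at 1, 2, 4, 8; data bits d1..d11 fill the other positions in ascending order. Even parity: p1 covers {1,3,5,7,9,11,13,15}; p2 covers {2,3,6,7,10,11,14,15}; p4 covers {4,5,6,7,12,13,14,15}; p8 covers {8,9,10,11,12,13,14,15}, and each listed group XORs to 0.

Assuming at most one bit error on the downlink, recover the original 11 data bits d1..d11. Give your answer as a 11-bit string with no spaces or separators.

11001011101

s1 (pos 1,3,5,7,9,11,13,15): 1⊕1⊕1⊕0⊕1⊕1⊕1⊕1 = 1
s2 (pos 2,3,6,7,10,11,14,15): 1⊕1⊕0⊕0⊕0⊕1⊕0⊕1 = 0
s4 (pos 4,5,6,7,12,13,14,15): 0⊕1⊕0⊕0⊕1⊕1⊕0⊕1 = 0
s8 (pos 8,9,10,11,12,13,14,15): 1⊕1⊕0⊕1⊕1⊕1⊕0⊕1 = 0
Syndrome s8…s1 = 0001 → error at position 1.
Flip position 1: 111010011011101 → 011010011011101
Read data bits from positions 3,5,6,7,9,10,11,12,13,14,15: 11001011101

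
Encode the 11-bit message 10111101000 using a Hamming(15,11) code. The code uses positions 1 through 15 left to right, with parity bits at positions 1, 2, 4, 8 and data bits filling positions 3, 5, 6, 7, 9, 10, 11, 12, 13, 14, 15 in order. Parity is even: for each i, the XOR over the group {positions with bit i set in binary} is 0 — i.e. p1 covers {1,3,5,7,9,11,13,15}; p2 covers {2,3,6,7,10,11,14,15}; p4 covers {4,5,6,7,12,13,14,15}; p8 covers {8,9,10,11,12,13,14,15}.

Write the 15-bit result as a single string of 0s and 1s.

101101111101000

Place data at non-parity positions: p1 p2 1 p4 0 1 1 p8 1 1 0 1 0 0 0
p1 (pos 1,3,5,7,9,11,13,15): XOR of data positions = 1⊕0⊕1⊕1⊕0⊕0⊕0 = 1
p2 (pos 2,3,6,7,10,11,14,15): XOR of data positions = 1⊕1⊕1⊕1⊕0⊕0⊕0 = 0
p4 (pos 4,5,6,7,12,13,14,15): XOR of data positions = 0⊕1⊕1⊕1⊕0⊕0⊕0 = 1
p8 (pos 8,9,10,11,12,13,14,15): XOR of data positions = 1⊕1⊕0⊕1⊕0⊕0⊕0 = 1
Codeword: 101101111101000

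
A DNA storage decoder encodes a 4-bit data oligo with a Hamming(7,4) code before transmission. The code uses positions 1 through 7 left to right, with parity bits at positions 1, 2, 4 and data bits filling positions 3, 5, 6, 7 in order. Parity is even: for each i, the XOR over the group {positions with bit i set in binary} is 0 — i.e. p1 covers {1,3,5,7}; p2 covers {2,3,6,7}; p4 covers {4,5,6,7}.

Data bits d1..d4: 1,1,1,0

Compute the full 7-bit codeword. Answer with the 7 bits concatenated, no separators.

0010110

Place data at non-parity positions: p1 p2 1 p4 1 1 0
p1 (pos 1,3,5,7): XOR of data positions = 1⊕1⊕0 = 0
p2 (pos 2,3,6,7): XOR of data positions = 1⊕1⊕0 = 0
p4 (pos 4,5,6,7): XOR of data positions = 1⊕1⊕0 = 0
Codeword: 0010110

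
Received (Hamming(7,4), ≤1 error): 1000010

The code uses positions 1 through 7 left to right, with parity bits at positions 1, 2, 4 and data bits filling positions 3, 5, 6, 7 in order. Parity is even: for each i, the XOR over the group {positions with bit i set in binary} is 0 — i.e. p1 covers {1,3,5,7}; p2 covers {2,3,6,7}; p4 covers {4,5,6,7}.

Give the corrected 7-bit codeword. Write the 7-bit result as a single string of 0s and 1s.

s1 (pos 1,3,5,7): 1⊕0⊕0⊕0 = 1
s2 (pos 2,3,6,7): 0⊕0⊕1⊕0 = 1
s4 (pos 4,5,6,7): 0⊕0⊕1⊕0 = 1
Syndrome s4…s1 = 111 → error at position 7.
Flip position 7: 1000010 → 1000011

1000011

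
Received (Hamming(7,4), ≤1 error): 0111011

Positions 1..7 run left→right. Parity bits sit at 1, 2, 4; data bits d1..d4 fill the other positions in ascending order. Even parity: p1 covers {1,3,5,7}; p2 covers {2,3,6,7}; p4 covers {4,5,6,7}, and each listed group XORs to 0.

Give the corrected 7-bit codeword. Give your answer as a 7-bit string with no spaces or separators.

s1 (pos 1,3,5,7): 0⊕1⊕0⊕1 = 0
s2 (pos 2,3,6,7): 1⊕1⊕1⊕1 = 0
s4 (pos 4,5,6,7): 1⊕0⊕1⊕1 = 1
Syndrome s4…s1 = 100 → error at position 4.
Flip position 4: 0111011 → 0110011

0110011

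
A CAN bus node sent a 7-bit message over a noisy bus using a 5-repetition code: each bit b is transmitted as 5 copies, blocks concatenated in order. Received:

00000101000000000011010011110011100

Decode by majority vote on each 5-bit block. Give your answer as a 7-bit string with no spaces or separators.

Block 1 (00000): 0 ones → 0
Block 2 (10100): 2 ones → 0
Block 3 (00000): 0 ones → 0
Block 4 (00011): 2 ones → 0
Block 5 (01001): 2 ones → 0
Block 6 (11100): 3 ones → 1
Block 7 (11100): 3 ones → 1

0000011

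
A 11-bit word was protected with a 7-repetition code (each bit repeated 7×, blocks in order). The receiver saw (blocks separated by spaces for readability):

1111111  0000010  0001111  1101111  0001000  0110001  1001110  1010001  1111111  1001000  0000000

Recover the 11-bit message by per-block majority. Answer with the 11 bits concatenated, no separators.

10110010100

Block 1 (1111111): 7 ones → 1
Block 2 (0000010): 1 one → 0
Block 3 (0001111): 4 ones → 1
Block 4 (1101111): 6 ones → 1
Block 5 (0001000): 1 one → 0
Block 6 (0110001): 3 ones → 0
Block 7 (1001110): 4 ones → 1
Block 8 (1010001): 3 ones → 0
Block 9 (1111111): 7 ones → 1
Block 10 (1001000): 2 ones → 0
Block 11 (0000000): 0 ones → 0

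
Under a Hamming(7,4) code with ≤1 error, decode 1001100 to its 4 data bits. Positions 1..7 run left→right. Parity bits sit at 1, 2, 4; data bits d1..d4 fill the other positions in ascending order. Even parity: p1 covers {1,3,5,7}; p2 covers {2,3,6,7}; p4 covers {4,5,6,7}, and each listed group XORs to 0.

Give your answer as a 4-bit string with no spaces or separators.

s1 (pos 1,3,5,7): 1⊕0⊕1⊕0 = 0
s2 (pos 2,3,6,7): 0⊕0⊕0⊕0 = 0
s4 (pos 4,5,6,7): 1⊕1⊕0⊕0 = 0
Syndrome s4…s1 = 000 → no error.
Read data bits from positions 3,5,6,7: 0100

0100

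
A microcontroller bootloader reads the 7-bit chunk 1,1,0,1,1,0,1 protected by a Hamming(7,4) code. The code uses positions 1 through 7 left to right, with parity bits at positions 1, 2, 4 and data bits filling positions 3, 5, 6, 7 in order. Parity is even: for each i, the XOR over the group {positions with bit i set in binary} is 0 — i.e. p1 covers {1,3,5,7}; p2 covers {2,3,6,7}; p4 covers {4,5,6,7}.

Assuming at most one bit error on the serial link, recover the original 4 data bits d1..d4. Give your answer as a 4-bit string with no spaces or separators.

s1 (pos 1,3,5,7): 1⊕0⊕1⊕1 = 1
s2 (pos 2,3,6,7): 1⊕0⊕0⊕1 = 0
s4 (pos 4,5,6,7): 1⊕1⊕0⊕1 = 1
Syndrome s4…s1 = 101 → error at position 5.
Flip position 5: 1101101 → 1101001
Read data bits from positions 3,5,6,7: 0001

0001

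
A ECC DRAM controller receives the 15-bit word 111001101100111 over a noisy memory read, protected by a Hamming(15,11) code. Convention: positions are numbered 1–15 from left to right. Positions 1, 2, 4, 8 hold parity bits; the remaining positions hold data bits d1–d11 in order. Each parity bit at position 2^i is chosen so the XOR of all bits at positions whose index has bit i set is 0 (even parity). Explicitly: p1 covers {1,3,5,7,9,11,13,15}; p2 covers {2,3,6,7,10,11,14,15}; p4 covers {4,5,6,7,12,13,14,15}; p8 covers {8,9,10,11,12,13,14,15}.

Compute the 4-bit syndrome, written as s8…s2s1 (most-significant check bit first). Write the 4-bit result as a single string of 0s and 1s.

s1 (pos 1,3,5,7,9,11,13,15): 1⊕1⊕0⊕1⊕1⊕0⊕1⊕1 = 0
s2 (pos 2,3,6,7,10,11,14,15): 1⊕1⊕1⊕1⊕1⊕0⊕1⊕1 = 1
s4 (pos 4,5,6,7,12,13,14,15): 0⊕0⊕1⊕1⊕0⊕1⊕1⊕1 = 1
s8 (pos 8,9,10,11,12,13,14,15): 0⊕1⊕1⊕0⊕0⊕1⊕1⊕1 = 1
Syndrome s8…s1 = 1110 → error at position 14.

1110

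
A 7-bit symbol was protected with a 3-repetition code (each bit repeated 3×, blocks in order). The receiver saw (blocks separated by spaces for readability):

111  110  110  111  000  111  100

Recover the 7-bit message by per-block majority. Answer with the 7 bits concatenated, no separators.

Block 1 (111): 3 ones → 1
Block 2 (110): 2 ones → 1
Block 3 (110): 2 ones → 1
Block 4 (111): 3 ones → 1
Block 5 (000): 0 ones → 0
Block 6 (111): 3 ones → 1
Block 7 (100): 1 one → 0

1111010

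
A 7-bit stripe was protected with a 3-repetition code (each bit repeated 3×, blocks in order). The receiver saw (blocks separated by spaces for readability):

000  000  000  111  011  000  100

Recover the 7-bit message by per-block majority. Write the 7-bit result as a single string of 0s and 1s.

0001100

Block 1 (000): 0 ones → 0
Block 2 (000): 0 ones → 0
Block 3 (000): 0 ones → 0
Block 4 (111): 3 ones → 1
Block 5 (011): 2 ones → 1
Block 6 (000): 0 ones → 0
Block 7 (100): 1 one → 0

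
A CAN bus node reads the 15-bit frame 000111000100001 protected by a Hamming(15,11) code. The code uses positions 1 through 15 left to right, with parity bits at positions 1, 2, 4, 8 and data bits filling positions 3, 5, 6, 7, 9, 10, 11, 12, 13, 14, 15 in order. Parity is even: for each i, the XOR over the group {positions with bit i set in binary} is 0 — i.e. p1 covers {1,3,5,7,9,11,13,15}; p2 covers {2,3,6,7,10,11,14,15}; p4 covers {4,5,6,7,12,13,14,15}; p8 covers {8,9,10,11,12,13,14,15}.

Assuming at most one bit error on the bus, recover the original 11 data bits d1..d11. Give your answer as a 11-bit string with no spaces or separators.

s1 (pos 1,3,5,7,9,11,13,15): 0⊕0⊕1⊕0⊕0⊕0⊕0⊕1 = 0
s2 (pos 2,3,6,7,10,11,14,15): 0⊕0⊕1⊕0⊕1⊕0⊕0⊕1 = 1
s4 (pos 4,5,6,7,12,13,14,15): 1⊕1⊕1⊕0⊕0⊕0⊕0⊕1 = 0
s8 (pos 8,9,10,11,12,13,14,15): 0⊕0⊕1⊕0⊕0⊕0⊕0⊕1 = 0
Syndrome s8…s1 = 0010 → error at position 2.
Flip position 2: 000111000100001 → 010111000100001
Read data bits from positions 3,5,6,7,9,10,11,12,13,14,15: 01100100001

01100100001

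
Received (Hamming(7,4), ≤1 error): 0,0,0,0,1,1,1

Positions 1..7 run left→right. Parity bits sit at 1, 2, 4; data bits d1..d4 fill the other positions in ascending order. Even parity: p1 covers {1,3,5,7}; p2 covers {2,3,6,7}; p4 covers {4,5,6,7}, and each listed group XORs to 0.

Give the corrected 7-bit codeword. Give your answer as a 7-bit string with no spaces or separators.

s1 (pos 1,3,5,7): 0⊕0⊕1⊕1 = 0
s2 (pos 2,3,6,7): 0⊕0⊕1⊕1 = 0
s4 (pos 4,5,6,7): 0⊕1⊕1⊕1 = 1
Syndrome s4…s1 = 100 → error at position 4.
Flip position 4: 0000111 → 0001111

0001111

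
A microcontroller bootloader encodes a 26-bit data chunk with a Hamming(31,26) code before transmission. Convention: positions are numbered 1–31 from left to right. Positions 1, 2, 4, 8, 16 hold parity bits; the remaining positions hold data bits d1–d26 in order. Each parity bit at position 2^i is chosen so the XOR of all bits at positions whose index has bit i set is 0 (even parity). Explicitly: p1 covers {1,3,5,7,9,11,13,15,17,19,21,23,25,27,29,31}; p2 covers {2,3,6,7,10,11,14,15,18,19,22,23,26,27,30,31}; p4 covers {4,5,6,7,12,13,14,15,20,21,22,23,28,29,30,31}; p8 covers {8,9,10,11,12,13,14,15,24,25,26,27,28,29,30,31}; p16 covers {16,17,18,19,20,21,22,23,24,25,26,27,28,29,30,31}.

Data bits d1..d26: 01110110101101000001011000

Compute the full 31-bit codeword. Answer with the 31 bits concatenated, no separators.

Place data at non-parity positions: p1 p2 0 p4 1 1 1 p8 0 1 1 0 1 0 1 p16 1 0 1 0 0 0 0 0 1 0 1 1 0 0 0
p1 (pos 1,3,5,7,9,11,13,15,17,19,21,23,25,27,29,31): XOR of data positions = 0⊕1⊕1⊕0⊕1⊕1⊕1⊕1⊕1⊕0⊕0⊕1⊕1⊕0⊕0 = 1
p2 (pos 2,3,6,7,10,11,14,15,18,19,22,23,26,27,30,31): XOR of data positions = 0⊕1⊕1⊕1⊕1⊕0⊕1⊕0⊕1⊕0⊕0⊕0⊕1⊕0⊕0 = 1
p4 (pos 4,5,6,7,12,13,14,15,20,21,22,23,28,29,30,31): XOR of data positions = 1⊕1⊕1⊕0⊕1⊕0⊕1⊕0⊕0⊕0⊕0⊕1⊕0⊕0⊕0 = 0
p8 (pos 8,9,10,11,12,13,14,15,24,25,26,27,28,29,30,31): XOR of data positions = 0⊕1⊕1⊕0⊕1⊕0⊕1⊕0⊕1⊕0⊕1⊕1⊕0⊕0⊕0 = 1
p16 (pos 16,17,18,19,20,21,22,23,24,25,26,27,28,29,30,31): XOR of data positions = 1⊕0⊕1⊕0⊕0⊕0⊕0⊕0⊕1⊕0⊕1⊕1⊕0⊕0⊕0 = 1
Codeword: 1100111101101011101000001011000

1100111101101011101000001011000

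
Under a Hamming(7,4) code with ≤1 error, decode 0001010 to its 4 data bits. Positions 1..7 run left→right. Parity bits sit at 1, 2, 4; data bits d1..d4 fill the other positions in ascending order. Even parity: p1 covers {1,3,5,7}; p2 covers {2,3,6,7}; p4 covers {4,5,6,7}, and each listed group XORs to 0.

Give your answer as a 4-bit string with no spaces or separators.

s1 (pos 1,3,5,7): 0⊕0⊕0⊕0 = 0
s2 (pos 2,3,6,7): 0⊕0⊕1⊕0 = 1
s4 (pos 4,5,6,7): 1⊕0⊕1⊕0 = 0
Syndrome s4…s1 = 010 → error at position 2.
Flip position 2: 0001010 → 0101010
Read data bits from positions 3,5,6,7: 0010

0010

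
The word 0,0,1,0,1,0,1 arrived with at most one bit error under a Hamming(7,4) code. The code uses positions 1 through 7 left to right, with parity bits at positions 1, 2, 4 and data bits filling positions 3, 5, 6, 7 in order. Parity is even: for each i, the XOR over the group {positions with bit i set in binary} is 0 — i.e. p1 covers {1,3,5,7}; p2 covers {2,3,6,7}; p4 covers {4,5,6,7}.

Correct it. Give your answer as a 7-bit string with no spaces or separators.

1010101

s1 (pos 1,3,5,7): 0⊕1⊕1⊕1 = 1
s2 (pos 2,3,6,7): 0⊕1⊕0⊕1 = 0
s4 (pos 4,5,6,7): 0⊕1⊕0⊕1 = 0
Syndrome s4…s1 = 001 → error at position 1.
Flip position 1: 0010101 → 1010101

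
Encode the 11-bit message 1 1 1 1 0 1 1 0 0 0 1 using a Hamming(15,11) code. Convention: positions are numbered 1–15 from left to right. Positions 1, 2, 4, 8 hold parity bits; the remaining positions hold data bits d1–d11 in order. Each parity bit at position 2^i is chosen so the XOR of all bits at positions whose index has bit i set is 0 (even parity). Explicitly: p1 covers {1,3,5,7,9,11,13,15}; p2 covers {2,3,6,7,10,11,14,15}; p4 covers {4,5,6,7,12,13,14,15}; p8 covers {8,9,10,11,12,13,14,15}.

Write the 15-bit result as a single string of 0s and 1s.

101011110110001

Place data at non-parity positions: p1 p2 1 p4 1 1 1 p8 0 1 1 0 0 0 1
p1 (pos 1,3,5,7,9,11,13,15): XOR of data positions = 1⊕1⊕1⊕0⊕1⊕0⊕1 = 1
p2 (pos 2,3,6,7,10,11,14,15): XOR of data positions = 1⊕1⊕1⊕1⊕1⊕0⊕1 = 0
p4 (pos 4,5,6,7,12,13,14,15): XOR of data positions = 1⊕1⊕1⊕0⊕0⊕0⊕1 = 0
p8 (pos 8,9,10,11,12,13,14,15): XOR of data positions = 0⊕1⊕1⊕0⊕0⊕0⊕1 = 1
Codeword: 101011110110001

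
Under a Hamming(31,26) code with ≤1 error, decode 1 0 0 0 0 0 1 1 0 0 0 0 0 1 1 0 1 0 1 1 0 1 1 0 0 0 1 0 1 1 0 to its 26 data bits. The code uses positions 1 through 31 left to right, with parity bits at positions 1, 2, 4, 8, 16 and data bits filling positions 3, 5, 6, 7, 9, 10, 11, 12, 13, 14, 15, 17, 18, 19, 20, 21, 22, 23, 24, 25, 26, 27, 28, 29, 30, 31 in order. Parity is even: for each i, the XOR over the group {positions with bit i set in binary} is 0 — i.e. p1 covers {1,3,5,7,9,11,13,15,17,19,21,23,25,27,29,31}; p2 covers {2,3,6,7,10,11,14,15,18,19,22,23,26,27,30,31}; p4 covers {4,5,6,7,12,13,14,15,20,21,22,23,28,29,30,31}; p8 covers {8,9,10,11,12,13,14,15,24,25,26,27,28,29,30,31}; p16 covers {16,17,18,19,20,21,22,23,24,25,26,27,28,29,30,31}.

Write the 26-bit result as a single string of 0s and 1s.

00010000011101101100010110

s1 (pos 1,3,5,7,9,11,13,15,17,19,21,23,25,27,29,31): 1⊕0⊕0⊕1⊕0⊕0⊕0⊕1⊕1⊕1⊕0⊕1⊕0⊕1⊕1⊕0 = 0
s2 (pos 2,3,6,7,10,11,14,15,18,19,22,23,26,27,30,31): 0⊕0⊕0⊕1⊕0⊕0⊕1⊕1⊕0⊕1⊕1⊕1⊕0⊕1⊕1⊕0 = 0
s4 (pos 4,5,6,7,12,13,14,15,20,21,22,23,28,29,30,31): 0⊕0⊕0⊕1⊕0⊕0⊕1⊕1⊕1⊕0⊕1⊕1⊕0⊕1⊕1⊕0 = 0
s8 (pos 8,9,10,11,12,13,14,15,24,25,26,27,28,29,30,31): 1⊕0⊕0⊕0⊕0⊕0⊕1⊕1⊕0⊕0⊕0⊕1⊕0⊕1⊕1⊕0 = 0
s16 (pos 16,17,18,19,20,21,22,23,24,25,26,27,28,29,30,31): 0⊕1⊕0⊕1⊕1⊕0⊕1⊕1⊕0⊕0⊕0⊕1⊕0⊕1⊕1⊕0 = 0
Syndrome s16…s1 = 00000 → no error.
Read data bits from positions 3,5,6,7,9,10,11,12,13,14,15,17,18,19,20,21,22,23,24,25,26,27,28,29,30,31: 00010000011101101100010110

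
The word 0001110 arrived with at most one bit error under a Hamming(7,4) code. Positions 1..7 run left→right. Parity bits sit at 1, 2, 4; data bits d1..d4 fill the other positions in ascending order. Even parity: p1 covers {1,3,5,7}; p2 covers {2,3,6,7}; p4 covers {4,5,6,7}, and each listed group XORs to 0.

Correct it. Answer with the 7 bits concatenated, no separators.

0001111

s1 (pos 1,3,5,7): 0⊕0⊕1⊕0 = 1
s2 (pos 2,3,6,7): 0⊕0⊕1⊕0 = 1
s4 (pos 4,5,6,7): 1⊕1⊕1⊕0 = 1
Syndrome s4…s1 = 111 → error at position 7.
Flip position 7: 0001110 → 0001111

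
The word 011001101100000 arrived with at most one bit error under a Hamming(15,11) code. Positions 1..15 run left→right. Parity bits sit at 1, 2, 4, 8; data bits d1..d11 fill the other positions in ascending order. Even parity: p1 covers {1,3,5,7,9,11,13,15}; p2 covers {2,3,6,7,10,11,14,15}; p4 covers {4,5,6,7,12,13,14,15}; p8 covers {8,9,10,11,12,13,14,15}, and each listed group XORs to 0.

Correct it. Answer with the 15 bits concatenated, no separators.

s1 (pos 1,3,5,7,9,11,13,15): 0⊕1⊕0⊕1⊕1⊕0⊕0⊕0 = 1
s2 (pos 2,3,6,7,10,11,14,15): 1⊕1⊕1⊕1⊕1⊕0⊕0⊕0 = 1
s4 (pos 4,5,6,7,12,13,14,15): 0⊕0⊕1⊕1⊕0⊕0⊕0⊕0 = 0
s8 (pos 8,9,10,11,12,13,14,15): 0⊕1⊕1⊕0⊕0⊕0⊕0⊕0 = 0
Syndrome s8…s1 = 0011 → error at position 3.
Flip position 3: 011001101100000 → 010001101100000

010001101100000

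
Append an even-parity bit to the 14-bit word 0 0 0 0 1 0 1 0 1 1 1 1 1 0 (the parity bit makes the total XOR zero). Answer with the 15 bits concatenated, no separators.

000010101111101

XOR of the 14 data bits: 0⊕0⊕0⊕0⊕1⊕0⊕1⊕0⊕1⊕1⊕1⊕1⊕1⊕0 = 1
Parity bit = 1 (so all 15 bits XOR to 0).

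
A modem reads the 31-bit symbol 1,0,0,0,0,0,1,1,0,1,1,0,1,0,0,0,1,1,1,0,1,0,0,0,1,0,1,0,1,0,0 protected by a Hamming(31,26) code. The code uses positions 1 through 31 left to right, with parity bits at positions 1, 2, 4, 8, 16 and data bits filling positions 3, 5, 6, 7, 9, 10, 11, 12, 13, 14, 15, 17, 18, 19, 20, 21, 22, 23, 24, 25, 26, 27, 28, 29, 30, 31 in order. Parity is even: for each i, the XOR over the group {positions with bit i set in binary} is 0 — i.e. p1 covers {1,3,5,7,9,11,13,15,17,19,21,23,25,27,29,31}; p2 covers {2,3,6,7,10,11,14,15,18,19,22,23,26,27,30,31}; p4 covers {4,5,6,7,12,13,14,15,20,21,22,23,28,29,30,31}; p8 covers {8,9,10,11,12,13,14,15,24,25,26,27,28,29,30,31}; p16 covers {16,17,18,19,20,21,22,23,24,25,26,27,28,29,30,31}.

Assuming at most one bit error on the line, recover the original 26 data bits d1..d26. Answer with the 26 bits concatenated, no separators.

00010110100111010011010100

s1 (pos 1,3,5,7,9,11,13,15,17,19,21,23,25,27,29,31): 1⊕0⊕0⊕1⊕0⊕1⊕1⊕0⊕1⊕1⊕1⊕0⊕1⊕1⊕1⊕0 = 0
s2 (pos 2,3,6,7,10,11,14,15,18,19,22,23,26,27,30,31): 0⊕0⊕0⊕1⊕1⊕1⊕0⊕0⊕1⊕1⊕0⊕0⊕0⊕1⊕0⊕0 = 0
s4 (pos 4,5,6,7,12,13,14,15,20,21,22,23,28,29,30,31): 0⊕0⊕0⊕1⊕0⊕1⊕0⊕0⊕0⊕1⊕0⊕0⊕0⊕1⊕0⊕0 = 0
s8 (pos 8,9,10,11,12,13,14,15,24,25,26,27,28,29,30,31): 1⊕0⊕1⊕1⊕0⊕1⊕0⊕0⊕0⊕1⊕0⊕1⊕0⊕1⊕0⊕0 = 1
s16 (pos 16,17,18,19,20,21,22,23,24,25,26,27,28,29,30,31): 0⊕1⊕1⊕1⊕0⊕1⊕0⊕0⊕0⊕1⊕0⊕1⊕0⊕1⊕0⊕0 = 1
Syndrome s16…s1 = 11000 → error at position 24.
Flip position 24: 1000001101101000111010001010100 → 1000001101101000111010011010100
Read data bits from positions 3,5,6,7,9,10,11,12,13,14,15,17,18,19,20,21,22,23,24,25,26,27,28,29,30,31: 00010110100111010011010100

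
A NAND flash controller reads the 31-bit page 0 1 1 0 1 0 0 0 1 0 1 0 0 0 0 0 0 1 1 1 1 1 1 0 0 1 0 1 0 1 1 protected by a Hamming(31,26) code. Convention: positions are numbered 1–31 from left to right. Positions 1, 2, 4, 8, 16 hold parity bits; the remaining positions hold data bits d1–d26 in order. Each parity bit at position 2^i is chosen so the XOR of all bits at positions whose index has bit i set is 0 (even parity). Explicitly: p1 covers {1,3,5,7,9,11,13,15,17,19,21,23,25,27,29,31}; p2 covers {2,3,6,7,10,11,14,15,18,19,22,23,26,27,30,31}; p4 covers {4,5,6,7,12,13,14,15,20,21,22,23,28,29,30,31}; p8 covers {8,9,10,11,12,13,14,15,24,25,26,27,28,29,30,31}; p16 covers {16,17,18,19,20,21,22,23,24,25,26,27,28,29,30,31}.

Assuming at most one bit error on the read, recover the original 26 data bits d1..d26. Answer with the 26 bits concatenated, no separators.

s1 (pos 1,3,5,7,9,11,13,15,17,19,21,23,25,27,29,31): 0⊕1⊕1⊕0⊕1⊕1⊕0⊕0⊕0⊕1⊕1⊕1⊕0⊕0⊕0⊕1 = 0
s2 (pos 2,3,6,7,10,11,14,15,18,19,22,23,26,27,30,31): 1⊕1⊕0⊕0⊕0⊕1⊕0⊕0⊕1⊕1⊕1⊕1⊕1⊕0⊕1⊕1 = 0
s4 (pos 4,5,6,7,12,13,14,15,20,21,22,23,28,29,30,31): 0⊕1⊕0⊕0⊕0⊕0⊕0⊕0⊕1⊕1⊕1⊕1⊕1⊕0⊕1⊕1 = 0
s8 (pos 8,9,10,11,12,13,14,15,24,25,26,27,28,29,30,31): 0⊕1⊕0⊕1⊕0⊕0⊕0⊕0⊕0⊕0⊕1⊕0⊕1⊕0⊕1⊕1 = 0
s16 (pos 16,17,18,19,20,21,22,23,24,25,26,27,28,29,30,31): 0⊕0⊕1⊕1⊕1⊕1⊕1⊕1⊕0⊕0⊕1⊕0⊕1⊕0⊕1⊕1 = 0
Syndrome s16…s1 = 00000 → no error.
Read data bits from positions 3,5,6,7,9,10,11,12,13,14,15,17,18,19,20,21,22,23,24,25,26,27,28,29,30,31: 11001010000011111100101011

11001010000011111100101011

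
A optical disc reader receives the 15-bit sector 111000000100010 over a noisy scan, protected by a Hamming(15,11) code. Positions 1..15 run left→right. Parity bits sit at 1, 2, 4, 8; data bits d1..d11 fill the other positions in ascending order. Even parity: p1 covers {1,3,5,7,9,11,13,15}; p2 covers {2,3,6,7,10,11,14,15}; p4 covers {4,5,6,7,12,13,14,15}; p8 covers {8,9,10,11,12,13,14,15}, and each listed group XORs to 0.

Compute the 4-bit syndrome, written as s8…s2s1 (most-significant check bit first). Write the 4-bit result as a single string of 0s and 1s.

s1 (pos 1,3,5,7,9,11,13,15): 1⊕1⊕0⊕0⊕0⊕0⊕0⊕0 = 0
s2 (pos 2,3,6,7,10,11,14,15): 1⊕1⊕0⊕0⊕1⊕0⊕1⊕0 = 0
s4 (pos 4,5,6,7,12,13,14,15): 0⊕0⊕0⊕0⊕0⊕0⊕1⊕0 = 1
s8 (pos 8,9,10,11,12,13,14,15): 0⊕0⊕1⊕0⊕0⊕0⊕1⊕0 = 0
Syndrome s8…s1 = 0100 → error at position 4.

0100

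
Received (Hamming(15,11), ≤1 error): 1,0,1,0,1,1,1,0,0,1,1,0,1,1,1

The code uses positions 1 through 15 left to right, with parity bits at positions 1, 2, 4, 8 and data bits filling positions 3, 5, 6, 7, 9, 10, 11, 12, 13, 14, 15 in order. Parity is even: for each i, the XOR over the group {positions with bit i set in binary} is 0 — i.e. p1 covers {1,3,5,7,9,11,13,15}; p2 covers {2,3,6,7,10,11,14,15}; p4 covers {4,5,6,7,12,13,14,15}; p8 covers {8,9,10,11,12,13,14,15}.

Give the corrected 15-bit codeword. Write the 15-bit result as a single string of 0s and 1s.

s1 (pos 1,3,5,7,9,11,13,15): 1⊕1⊕1⊕1⊕0⊕1⊕1⊕1 = 1
s2 (pos 2,3,6,7,10,11,14,15): 0⊕1⊕1⊕1⊕1⊕1⊕1⊕1 = 1
s4 (pos 4,5,6,7,12,13,14,15): 0⊕1⊕1⊕1⊕0⊕1⊕1⊕1 = 0
s8 (pos 8,9,10,11,12,13,14,15): 0⊕0⊕1⊕1⊕0⊕1⊕1⊕1 = 1
Syndrome s8…s1 = 1011 → error at position 11.
Flip position 11: 101011100110111 → 101011100100111

101011100100111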